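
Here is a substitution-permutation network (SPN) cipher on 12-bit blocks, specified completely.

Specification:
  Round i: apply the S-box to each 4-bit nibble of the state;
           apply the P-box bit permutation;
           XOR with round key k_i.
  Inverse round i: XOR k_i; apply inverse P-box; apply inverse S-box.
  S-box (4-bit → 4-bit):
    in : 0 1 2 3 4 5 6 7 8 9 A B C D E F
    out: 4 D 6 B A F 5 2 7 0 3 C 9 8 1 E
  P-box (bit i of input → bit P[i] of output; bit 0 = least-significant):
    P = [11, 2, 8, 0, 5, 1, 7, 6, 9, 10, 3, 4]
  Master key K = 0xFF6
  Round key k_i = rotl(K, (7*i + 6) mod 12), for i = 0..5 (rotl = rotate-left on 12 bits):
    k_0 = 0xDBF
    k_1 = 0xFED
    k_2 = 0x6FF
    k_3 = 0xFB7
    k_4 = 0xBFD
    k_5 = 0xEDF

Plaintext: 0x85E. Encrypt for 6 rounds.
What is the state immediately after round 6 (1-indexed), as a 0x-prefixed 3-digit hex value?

s_0 = plaintext = 0x85E
s_1 = Round(s_0, k_0) = 0x355
s_2 = Round(s_1, k_1) = 0x01A
s_3 = Round(s_2, k_2) = 0xE13
s_4 = Round(s_3, k_3) = 0x552
s_5 = Round(s_4, k_4) = 0xC03
s_6 = Round(s_5, k_5) = 0x44A

0x44A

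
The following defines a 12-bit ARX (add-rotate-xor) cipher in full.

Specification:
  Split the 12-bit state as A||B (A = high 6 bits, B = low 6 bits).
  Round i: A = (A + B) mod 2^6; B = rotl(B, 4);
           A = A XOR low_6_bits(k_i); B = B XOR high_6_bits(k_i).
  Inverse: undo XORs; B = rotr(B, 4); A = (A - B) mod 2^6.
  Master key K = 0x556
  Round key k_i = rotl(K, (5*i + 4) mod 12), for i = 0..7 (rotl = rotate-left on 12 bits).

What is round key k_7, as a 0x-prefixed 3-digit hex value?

0xAB2

K = 0x556
k_0 = rotl(K, (5*0+4) mod 12) = rotl(K, 4) = 0x565
k_1 = rotl(K, (5*1+4) mod 12) = rotl(K, 9) = 0xCAA
k_2 = rotl(K, (5*2+4) mod 12) = rotl(K, 2) = 0x559
k_3 = rotl(K, (5*3+4) mod 12) = rotl(K, 7) = 0xB2A
k_4 = rotl(K, (5*4+4) mod 12) = rotl(K, 0) = 0x556
k_5 = rotl(K, (5*5+4) mod 12) = rotl(K, 5) = 0xACA
k_6 = rotl(K, (5*6+4) mod 12) = rotl(K, 10) = 0x955
k_7 = rotl(K, (5*7+4) mod 12) = rotl(K, 3) = 0xAB2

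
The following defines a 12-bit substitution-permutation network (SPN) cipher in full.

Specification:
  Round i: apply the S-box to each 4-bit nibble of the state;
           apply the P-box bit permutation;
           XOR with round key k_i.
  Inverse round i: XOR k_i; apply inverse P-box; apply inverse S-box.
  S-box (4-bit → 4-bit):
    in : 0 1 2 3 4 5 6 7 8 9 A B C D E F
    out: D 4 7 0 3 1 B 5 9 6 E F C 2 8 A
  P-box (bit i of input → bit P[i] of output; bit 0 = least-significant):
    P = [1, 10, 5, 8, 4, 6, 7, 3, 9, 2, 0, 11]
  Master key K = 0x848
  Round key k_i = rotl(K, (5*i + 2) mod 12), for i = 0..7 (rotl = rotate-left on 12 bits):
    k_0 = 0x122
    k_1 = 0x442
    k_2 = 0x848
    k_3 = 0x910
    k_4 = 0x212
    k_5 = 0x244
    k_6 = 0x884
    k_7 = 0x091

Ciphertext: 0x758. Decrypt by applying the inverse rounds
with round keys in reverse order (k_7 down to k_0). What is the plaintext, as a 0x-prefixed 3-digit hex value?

s_0 = ciphertext = 0x758
s_1 = InvRound(s_0, k_7) = 0x7AF
s_2 = InvRound(s_1, k_6) = 0x0EB
s_3 = InvRound(s_2, k_5) = 0x2C7
s_4 = InvRound(s_3, k_4) = 0x923
s_5 = InvRound(s_4, k_3) = 0x157
s_6 = InvRound(s_5, k_2) = 0xA88
s_7 = InvRound(s_6, k_1) = 0x8A4
s_8 = InvRound(s_7, k_0) = 0xF18

0xF18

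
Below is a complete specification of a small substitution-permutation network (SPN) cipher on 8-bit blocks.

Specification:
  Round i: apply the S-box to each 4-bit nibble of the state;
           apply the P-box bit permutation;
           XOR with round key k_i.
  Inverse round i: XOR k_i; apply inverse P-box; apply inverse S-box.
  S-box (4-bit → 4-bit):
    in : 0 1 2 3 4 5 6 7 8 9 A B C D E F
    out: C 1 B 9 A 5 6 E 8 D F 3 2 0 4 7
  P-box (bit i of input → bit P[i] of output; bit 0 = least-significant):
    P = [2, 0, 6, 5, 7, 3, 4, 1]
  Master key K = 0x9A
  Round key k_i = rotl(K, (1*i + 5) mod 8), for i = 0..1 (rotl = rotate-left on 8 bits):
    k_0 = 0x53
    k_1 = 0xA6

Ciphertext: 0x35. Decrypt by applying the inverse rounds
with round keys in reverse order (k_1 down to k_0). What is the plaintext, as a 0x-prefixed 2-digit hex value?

0x2F

s_0 = ciphertext = 0x35
s_1 = InvRound(s_0, k_1) = 0x9C
s_2 = InvRound(s_1, k_0) = 0x2F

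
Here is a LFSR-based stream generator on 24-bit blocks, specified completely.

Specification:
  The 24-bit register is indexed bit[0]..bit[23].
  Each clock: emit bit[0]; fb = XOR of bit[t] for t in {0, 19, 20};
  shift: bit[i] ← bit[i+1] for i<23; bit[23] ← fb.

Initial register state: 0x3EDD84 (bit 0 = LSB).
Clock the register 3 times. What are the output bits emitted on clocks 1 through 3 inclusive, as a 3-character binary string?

reg_0 = 0x3EDD84
clock 1: out=0, reg = 0x1F6EC2
clock 2: out=0, reg = 0x0FB761
clock 3: out=1, reg = 0x07DBB0

001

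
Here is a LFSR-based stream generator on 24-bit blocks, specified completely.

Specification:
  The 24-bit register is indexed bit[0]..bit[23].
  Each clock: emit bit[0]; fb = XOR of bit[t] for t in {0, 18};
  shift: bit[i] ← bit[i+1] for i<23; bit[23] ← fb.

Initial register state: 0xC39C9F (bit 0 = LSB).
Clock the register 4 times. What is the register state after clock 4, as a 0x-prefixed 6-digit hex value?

reg_0 = 0xC39C9F
clock 1: out=1, reg = 0xE1CE4F
clock 2: out=1, reg = 0xF0E727
clock 3: out=1, reg = 0xF87393
clock 4: out=1, reg = 0xFC39C9

0xFC39C9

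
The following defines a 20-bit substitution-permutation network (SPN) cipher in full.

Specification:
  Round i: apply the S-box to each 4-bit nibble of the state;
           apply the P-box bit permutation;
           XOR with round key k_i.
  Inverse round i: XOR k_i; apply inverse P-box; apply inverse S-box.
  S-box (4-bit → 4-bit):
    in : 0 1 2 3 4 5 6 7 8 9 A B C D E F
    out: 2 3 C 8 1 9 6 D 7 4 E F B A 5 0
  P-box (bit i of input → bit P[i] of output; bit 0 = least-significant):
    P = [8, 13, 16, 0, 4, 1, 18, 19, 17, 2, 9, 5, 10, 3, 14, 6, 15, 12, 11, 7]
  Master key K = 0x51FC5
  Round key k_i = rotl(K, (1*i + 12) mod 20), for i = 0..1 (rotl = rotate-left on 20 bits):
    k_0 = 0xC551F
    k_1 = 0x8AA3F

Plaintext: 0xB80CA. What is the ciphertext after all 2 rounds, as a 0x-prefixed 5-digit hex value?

0xC48E5

s_0 = plaintext = 0xB80CA
s_1 = Round(s_0, k_0) = 0x5A980
s_2 = Round(s_1, k_1) = 0xC48E5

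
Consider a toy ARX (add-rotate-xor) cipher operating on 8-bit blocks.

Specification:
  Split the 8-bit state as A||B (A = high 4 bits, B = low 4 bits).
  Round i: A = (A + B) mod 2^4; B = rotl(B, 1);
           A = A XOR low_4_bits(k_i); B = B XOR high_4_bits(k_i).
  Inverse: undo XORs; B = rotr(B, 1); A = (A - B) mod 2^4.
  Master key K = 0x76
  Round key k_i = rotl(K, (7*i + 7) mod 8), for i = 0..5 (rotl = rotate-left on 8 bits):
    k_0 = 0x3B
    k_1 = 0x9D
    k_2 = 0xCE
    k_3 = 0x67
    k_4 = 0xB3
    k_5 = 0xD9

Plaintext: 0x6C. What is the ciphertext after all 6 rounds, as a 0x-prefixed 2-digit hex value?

s_0 = plaintext = 0x6C
s_1 = Round(s_0, k_0) = 0x9A
s_2 = Round(s_1, k_1) = 0xEC
s_3 = Round(s_2, k_2) = 0x45
s_4 = Round(s_3, k_3) = 0xEC
s_5 = Round(s_4, k_4) = 0x92
s_6 = Round(s_5, k_5) = 0x29

0x29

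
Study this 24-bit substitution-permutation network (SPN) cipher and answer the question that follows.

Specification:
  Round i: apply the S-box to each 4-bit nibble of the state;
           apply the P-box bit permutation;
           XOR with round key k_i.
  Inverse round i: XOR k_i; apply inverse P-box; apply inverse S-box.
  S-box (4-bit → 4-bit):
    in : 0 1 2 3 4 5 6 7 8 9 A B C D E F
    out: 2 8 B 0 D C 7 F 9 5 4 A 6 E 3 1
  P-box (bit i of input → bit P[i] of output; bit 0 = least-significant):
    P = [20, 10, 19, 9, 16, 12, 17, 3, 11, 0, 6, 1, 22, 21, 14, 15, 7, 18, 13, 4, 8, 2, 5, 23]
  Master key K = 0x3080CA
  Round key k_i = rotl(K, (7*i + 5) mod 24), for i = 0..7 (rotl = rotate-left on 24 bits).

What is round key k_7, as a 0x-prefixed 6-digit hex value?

0x20328C

K = 0x3080CA
k_0 = rotl(K, (7*0+5) mod 24) = rotl(K, 5) = 0x101946
k_1 = rotl(K, (7*1+5) mod 24) = rotl(K, 12) = 0x0CA308
k_2 = rotl(K, (7*2+5) mod 24) = rotl(K, 19) = 0x518406
k_3 = rotl(K, (7*3+5) mod 24) = rotl(K, 2) = 0xC20328
k_4 = rotl(K, (7*4+5) mod 24) = rotl(K, 9) = 0x019461
k_5 = rotl(K, (7*5+5) mod 24) = rotl(K, 16) = 0xCA3080
k_6 = rotl(K, (7*6+5) mod 24) = rotl(K, 23) = 0x184065
k_7 = rotl(K, (7*7+5) mod 24) = rotl(K, 6) = 0x20328C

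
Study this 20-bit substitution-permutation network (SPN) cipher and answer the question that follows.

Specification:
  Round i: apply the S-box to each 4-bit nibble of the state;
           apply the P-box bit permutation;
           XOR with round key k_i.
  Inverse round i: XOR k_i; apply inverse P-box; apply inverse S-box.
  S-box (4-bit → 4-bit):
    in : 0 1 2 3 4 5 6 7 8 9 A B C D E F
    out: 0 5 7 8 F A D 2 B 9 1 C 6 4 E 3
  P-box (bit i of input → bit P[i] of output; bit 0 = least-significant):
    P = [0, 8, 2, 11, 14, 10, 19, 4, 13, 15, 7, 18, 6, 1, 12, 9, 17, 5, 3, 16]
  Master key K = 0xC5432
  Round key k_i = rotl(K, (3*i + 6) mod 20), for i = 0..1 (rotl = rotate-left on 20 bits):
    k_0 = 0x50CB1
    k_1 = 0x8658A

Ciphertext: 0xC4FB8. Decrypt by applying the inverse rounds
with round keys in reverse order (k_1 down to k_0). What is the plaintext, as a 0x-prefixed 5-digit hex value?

0xACDF7

s_0 = ciphertext = 0xC4FB8
s_1 = InvRound(s_0, k_1) = 0x75933
s_2 = InvRound(s_1, k_0) = 0xACDF7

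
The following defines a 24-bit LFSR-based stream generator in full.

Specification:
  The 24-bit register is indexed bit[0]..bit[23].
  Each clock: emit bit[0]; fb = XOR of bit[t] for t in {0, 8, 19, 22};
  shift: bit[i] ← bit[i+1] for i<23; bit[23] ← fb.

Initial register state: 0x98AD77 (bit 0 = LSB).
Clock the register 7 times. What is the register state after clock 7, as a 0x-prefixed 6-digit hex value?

reg_0 = 0x98AD77
clock 1: out=1, reg = 0xCC56BB
clock 2: out=1, reg = 0xE62B5D
clock 3: out=1, reg = 0xF315AE
clock 4: out=0, reg = 0x798AD7
clock 5: out=1, reg = 0xBCC56B
clock 6: out=1, reg = 0xDE62B5
clock 7: out=1, reg = 0xEF315A

0xEF315A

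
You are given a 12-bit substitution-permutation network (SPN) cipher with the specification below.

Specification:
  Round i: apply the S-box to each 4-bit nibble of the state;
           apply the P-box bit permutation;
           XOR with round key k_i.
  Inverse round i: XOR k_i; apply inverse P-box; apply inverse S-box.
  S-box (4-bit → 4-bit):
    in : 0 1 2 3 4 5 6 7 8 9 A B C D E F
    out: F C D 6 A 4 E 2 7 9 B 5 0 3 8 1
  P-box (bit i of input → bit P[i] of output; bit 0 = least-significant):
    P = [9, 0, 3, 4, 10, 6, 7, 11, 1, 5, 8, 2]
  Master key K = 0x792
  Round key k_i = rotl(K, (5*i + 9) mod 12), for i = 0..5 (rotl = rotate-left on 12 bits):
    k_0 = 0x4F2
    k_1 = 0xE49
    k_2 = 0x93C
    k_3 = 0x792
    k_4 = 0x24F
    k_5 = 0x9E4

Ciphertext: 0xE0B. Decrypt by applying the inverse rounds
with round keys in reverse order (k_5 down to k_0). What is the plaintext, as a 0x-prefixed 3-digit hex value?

s_0 = ciphertext = 0xE0B
s_1 = InvRound(s_0, k_5) = 0x088
s_2 = InvRound(s_1, k_4) = 0x93D
s_3 = InvRound(s_2, k_3) = 0xA28
s_4 = InvRound(s_3, k_2) = 0x1C9
s_5 = InvRound(s_4, k_1) = 0x52F
s_6 = InvRound(s_5, k_0) = 0x136

0x136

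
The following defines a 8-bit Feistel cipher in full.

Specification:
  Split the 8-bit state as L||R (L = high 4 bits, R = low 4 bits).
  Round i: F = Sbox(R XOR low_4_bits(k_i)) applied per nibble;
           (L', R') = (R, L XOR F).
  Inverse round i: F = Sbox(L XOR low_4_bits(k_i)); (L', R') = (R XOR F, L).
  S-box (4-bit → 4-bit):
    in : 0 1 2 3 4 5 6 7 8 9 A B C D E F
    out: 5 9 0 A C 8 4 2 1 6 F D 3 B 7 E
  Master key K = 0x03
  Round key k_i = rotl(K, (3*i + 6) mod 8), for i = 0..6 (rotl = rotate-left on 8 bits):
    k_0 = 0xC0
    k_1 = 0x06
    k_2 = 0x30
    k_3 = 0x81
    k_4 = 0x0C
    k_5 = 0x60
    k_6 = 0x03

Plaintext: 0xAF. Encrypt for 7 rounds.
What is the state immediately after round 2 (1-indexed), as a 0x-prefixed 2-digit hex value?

0x4F

s_0 = plaintext = 0xAF
s_1 = Round(s_0, k_0) = 0xF4
s_2 = Round(s_1, k_1) = 0x4F
s_3 = Round(s_2, k_2) = 0xFA
s_4 = Round(s_3, k_3) = 0xA2
s_5 = Round(s_4, k_4) = 0x2D
s_6 = Round(s_5, k_5) = 0xD9
s_7 = Round(s_6, k_6) = 0x92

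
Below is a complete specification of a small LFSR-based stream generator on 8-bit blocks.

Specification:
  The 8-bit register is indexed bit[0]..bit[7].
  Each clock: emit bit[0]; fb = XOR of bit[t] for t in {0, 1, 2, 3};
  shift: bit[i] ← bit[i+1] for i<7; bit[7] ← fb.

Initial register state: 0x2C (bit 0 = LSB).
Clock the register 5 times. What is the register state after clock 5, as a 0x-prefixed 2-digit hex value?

reg_0 = 0x2C
clock 1: out=0, reg = 0x16
clock 2: out=0, reg = 0x0B
clock 3: out=1, reg = 0x85
clock 4: out=1, reg = 0x42
clock 5: out=0, reg = 0xA1

0xA1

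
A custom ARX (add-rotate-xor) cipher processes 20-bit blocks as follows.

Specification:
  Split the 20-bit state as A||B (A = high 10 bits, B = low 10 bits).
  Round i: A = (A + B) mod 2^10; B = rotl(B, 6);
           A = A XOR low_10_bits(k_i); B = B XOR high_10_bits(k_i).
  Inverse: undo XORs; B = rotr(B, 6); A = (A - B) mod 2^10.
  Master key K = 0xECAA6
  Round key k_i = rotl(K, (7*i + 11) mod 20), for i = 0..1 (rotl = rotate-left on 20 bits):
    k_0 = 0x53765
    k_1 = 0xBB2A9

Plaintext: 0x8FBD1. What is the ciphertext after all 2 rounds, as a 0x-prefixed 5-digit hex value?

s_0 = plaintext = 0x8FBD1
s_1 = Round(s_0, k_0) = 0x5A930
s_2 = Round(s_1, k_1) = 0x0CEFF

0x0CEFF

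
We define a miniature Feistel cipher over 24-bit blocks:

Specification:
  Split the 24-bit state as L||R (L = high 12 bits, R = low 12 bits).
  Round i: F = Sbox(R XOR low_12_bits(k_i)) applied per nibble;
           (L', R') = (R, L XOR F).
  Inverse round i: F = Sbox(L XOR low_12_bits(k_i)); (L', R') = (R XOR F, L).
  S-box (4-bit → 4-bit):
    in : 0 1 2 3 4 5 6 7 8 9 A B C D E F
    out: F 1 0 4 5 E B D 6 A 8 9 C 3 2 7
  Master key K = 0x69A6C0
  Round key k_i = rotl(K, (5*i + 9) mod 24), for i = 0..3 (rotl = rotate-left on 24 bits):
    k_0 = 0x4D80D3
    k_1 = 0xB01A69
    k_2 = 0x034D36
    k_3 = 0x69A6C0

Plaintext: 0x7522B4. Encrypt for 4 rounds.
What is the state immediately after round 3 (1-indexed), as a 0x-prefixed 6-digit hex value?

s_0 = plaintext = 0x7522B4
s_1 = Round(s_0, k_0) = 0x2B47EF
s_2 = Round(s_1, k_1) = 0x7EF1DF
s_3 = Round(s_2, k_2) = 0x1DFBC5
s_4 = Round(s_3, k_3) = 0xBC5221

0x1DFBC5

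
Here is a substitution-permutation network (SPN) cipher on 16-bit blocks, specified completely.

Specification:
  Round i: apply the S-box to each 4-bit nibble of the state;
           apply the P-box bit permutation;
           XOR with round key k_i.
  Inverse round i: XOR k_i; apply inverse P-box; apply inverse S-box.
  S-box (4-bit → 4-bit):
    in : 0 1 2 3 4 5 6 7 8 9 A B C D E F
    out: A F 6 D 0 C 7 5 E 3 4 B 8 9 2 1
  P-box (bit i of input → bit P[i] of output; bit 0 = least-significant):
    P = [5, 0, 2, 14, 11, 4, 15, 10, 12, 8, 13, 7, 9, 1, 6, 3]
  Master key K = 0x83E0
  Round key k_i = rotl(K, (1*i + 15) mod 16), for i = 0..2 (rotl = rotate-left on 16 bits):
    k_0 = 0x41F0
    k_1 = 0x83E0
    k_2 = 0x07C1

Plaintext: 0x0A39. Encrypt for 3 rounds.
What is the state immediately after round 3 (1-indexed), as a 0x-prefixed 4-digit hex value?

0x55ED

s_0 = plaintext = 0x0A39
s_1 = Round(s_0, k_0) = 0xEDDB
s_2 = Round(s_1, k_1) = 0xDF43
s_3 = Round(s_2, k_2) = 0x55ED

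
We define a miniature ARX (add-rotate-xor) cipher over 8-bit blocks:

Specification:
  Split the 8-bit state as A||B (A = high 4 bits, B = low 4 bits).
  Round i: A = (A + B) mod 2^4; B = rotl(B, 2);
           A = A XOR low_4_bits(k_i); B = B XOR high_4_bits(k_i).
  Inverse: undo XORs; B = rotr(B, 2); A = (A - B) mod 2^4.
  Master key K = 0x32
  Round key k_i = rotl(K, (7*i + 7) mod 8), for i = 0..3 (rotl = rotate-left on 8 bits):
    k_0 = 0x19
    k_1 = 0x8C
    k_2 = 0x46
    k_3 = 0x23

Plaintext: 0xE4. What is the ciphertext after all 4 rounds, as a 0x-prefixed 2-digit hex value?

s_0 = plaintext = 0xE4
s_1 = Round(s_0, k_0) = 0xB0
s_2 = Round(s_1, k_1) = 0x78
s_3 = Round(s_2, k_2) = 0x96
s_4 = Round(s_3, k_3) = 0xCB

0xCB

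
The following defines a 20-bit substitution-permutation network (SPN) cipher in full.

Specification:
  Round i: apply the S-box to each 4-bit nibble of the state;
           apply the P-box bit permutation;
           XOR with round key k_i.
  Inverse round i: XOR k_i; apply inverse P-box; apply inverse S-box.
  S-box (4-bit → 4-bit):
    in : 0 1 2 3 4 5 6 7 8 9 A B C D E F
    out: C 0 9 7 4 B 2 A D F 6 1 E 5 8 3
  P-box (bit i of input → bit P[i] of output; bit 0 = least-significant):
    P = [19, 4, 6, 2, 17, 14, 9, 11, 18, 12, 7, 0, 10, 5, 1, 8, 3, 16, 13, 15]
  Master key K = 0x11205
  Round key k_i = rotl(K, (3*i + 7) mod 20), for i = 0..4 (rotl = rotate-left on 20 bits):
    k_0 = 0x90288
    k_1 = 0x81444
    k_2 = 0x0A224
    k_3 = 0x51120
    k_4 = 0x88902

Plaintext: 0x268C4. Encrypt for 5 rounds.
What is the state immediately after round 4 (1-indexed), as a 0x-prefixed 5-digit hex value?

s_0 = plaintext = 0x268C4
s_1 = Round(s_0, k_0) = 0xDC861
s_2 = Round(s_1, k_1) = 0xC75EF
s_3 = Round(s_2, k_2) = 0xD1B15
s_4 = Round(s_3, k_3) = 0x9313C
s_5 = Round(s_4, k_4) = 0xB6F7C

0x9313C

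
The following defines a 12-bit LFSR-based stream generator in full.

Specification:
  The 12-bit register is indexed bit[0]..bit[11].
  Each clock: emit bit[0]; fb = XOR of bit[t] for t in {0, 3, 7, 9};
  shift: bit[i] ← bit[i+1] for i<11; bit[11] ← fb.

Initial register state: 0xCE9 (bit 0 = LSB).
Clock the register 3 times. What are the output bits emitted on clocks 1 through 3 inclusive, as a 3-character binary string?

reg_0 = 0xCE9
clock 1: out=1, reg = 0xE74
clock 2: out=0, reg = 0xF3A
clock 3: out=0, reg = 0x79D

100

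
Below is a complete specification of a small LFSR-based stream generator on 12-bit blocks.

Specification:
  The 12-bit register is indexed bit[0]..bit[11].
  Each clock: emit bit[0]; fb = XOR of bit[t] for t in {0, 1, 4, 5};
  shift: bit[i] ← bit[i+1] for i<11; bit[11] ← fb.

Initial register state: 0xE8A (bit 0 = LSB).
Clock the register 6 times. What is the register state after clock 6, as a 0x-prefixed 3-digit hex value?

reg_0 = 0xE8A
clock 1: out=0, reg = 0xF45
clock 2: out=1, reg = 0xFA2
clock 3: out=0, reg = 0x7D1
clock 4: out=1, reg = 0x3E8
clock 5: out=0, reg = 0x9F4
clock 6: out=0, reg = 0x4FA

0x4FA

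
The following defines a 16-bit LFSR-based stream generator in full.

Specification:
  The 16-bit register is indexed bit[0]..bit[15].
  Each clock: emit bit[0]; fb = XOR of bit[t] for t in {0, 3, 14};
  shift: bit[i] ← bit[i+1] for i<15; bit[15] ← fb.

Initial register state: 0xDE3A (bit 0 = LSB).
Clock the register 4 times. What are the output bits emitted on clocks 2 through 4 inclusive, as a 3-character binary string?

101

reg_0 = 0xDE3A
clock 1: out=0, reg = 0x6F1D
clock 2: out=1, reg = 0xB78E
clock 3: out=0, reg = 0xDBC7
clock 4: out=1, reg = 0x6DE3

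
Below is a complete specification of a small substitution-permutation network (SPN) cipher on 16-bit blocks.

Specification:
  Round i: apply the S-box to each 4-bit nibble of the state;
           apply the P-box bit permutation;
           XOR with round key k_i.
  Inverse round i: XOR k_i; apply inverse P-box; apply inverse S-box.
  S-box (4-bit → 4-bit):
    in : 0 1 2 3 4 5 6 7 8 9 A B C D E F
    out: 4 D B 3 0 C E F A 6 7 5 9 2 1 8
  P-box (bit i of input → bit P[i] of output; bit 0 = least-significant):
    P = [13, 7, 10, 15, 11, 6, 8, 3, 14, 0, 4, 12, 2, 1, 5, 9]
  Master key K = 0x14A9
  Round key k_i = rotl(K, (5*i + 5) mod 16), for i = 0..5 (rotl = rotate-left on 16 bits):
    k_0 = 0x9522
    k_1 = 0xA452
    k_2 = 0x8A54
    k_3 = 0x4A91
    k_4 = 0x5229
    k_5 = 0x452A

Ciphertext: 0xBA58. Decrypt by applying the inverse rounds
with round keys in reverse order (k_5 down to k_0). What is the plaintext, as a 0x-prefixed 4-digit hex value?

s_0 = ciphertext = 0xBA58
s_1 = InvRound(s_0, k_5) = 0x61A1
s_2 = InvRound(s_1, k_4) = 0xFF53
s_3 = InvRound(s_2, k_3) = 0xDF97
s_4 = InvRound(s_3, k_2) = 0xD299
s_5 = InvRound(s_4, k_1) = 0x828A
s_6 = InvRound(s_5, k_0) = 0x5F59

0x5F59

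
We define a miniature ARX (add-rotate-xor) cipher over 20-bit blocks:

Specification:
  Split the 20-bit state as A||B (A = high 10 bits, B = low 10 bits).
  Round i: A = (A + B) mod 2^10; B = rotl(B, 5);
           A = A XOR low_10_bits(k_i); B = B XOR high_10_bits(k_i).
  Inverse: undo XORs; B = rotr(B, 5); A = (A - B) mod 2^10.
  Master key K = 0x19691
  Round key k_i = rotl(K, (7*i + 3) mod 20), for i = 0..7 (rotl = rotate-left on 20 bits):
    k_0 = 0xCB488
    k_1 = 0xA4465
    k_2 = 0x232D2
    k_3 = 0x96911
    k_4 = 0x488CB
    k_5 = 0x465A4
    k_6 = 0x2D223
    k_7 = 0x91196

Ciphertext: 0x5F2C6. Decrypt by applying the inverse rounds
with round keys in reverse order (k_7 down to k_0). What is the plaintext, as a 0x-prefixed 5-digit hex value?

0xD73A1

s_0 = ciphertext = 0x5F2C6
s_1 = InvRound(s_0, k_7) = 0x29844
s_2 = InvRound(s_1, k_6) = 0x1FA07
s_3 = InvRound(s_2, k_5) = 0x80BD8
s_4 = InvRound(s_3, k_4) = 0xDCB57
s_5 = InvRound(s_4, k_3) = 0x2EDA8
s_6 = InvRound(s_5, k_2) = 0x78089
s_7 = InvRound(s_6, k_1) = 0x9D710
s_8 = InvRound(s_7, k_0) = 0xD73A1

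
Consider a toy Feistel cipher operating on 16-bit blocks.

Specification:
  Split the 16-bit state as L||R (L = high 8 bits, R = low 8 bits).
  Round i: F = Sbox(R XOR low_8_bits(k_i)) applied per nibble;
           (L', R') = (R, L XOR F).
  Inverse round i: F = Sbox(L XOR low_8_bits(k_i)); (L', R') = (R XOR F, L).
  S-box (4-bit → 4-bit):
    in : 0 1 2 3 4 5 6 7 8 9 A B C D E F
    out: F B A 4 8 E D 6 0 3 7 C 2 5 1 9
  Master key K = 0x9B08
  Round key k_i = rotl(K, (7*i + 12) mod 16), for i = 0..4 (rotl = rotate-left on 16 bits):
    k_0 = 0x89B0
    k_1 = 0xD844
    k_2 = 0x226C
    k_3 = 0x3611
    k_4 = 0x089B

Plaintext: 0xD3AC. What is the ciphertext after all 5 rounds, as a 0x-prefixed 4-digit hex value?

s_0 = plaintext = 0xD3AC
s_1 = Round(s_0, k_0) = 0xAC61
s_2 = Round(s_1, k_1) = 0x6102
s_3 = Round(s_2, k_2) = 0x02B0
s_4 = Round(s_3, k_3) = 0xB079
s_5 = Round(s_4, k_4) = 0x79AA

0x79AA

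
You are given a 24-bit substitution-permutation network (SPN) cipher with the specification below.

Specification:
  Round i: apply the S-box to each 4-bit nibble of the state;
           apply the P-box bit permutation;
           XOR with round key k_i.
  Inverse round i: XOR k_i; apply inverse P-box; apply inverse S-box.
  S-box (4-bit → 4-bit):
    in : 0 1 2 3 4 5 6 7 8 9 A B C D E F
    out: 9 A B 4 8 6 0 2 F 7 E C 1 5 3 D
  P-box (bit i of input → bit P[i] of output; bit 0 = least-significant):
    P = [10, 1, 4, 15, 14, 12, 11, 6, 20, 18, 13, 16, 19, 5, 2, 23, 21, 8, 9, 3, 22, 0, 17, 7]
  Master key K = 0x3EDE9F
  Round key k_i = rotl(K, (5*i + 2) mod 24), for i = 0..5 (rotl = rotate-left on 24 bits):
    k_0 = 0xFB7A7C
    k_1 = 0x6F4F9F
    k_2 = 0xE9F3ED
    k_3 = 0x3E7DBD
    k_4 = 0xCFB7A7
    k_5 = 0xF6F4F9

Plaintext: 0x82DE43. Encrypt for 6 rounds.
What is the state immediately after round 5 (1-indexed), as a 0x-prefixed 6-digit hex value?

0x71D6E8

s_0 = plaintext = 0x82DE43
s_1 = Round(s_0, k_0) = 0x857BA1
s_2 = Round(s_1, k_1) = 0x2CF47C
s_3 = Round(s_2, k_2) = 0x00E768
s_4 = Round(s_3, k_3) = 0x52F907
s_5 = Round(s_4, k_4) = 0x71D6E8
s_6 = Round(s_5, k_5) = 0xFE21E6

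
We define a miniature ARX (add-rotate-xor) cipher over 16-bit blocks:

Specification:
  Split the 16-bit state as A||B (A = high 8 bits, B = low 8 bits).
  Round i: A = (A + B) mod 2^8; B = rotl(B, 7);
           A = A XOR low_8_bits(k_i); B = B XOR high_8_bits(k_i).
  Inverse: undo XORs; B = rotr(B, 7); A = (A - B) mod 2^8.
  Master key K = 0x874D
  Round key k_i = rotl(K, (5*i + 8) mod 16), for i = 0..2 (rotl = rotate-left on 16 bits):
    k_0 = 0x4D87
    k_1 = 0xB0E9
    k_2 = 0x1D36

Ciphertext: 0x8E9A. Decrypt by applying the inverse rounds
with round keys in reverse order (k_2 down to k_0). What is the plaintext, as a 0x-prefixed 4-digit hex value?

0xE264

s_0 = ciphertext = 0x8E9A
s_1 = InvRound(s_0, k_2) = 0xA90F
s_2 = InvRound(s_1, k_1) = 0xC17F
s_3 = InvRound(s_2, k_0) = 0xE264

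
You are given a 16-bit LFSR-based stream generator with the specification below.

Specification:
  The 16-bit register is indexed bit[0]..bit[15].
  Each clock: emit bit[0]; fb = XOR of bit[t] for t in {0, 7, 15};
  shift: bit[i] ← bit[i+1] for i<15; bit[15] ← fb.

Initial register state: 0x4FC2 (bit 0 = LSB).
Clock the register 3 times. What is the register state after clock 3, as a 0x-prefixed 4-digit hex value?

reg_0 = 0x4FC2
clock 1: out=0, reg = 0xA7E1
clock 2: out=1, reg = 0xD3F0
clock 3: out=0, reg = 0x69F8

0x69F8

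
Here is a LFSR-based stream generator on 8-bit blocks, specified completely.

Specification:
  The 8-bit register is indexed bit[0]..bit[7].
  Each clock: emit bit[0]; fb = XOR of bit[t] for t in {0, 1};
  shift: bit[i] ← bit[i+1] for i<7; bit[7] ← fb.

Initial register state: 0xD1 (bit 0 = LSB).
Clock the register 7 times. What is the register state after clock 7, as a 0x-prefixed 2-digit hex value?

0x73

reg_0 = 0xD1
clock 1: out=1, reg = 0xE8
clock 2: out=0, reg = 0x74
clock 3: out=0, reg = 0x3A
clock 4: out=0, reg = 0x9D
clock 5: out=1, reg = 0xCE
clock 6: out=0, reg = 0xE7
clock 7: out=1, reg = 0x73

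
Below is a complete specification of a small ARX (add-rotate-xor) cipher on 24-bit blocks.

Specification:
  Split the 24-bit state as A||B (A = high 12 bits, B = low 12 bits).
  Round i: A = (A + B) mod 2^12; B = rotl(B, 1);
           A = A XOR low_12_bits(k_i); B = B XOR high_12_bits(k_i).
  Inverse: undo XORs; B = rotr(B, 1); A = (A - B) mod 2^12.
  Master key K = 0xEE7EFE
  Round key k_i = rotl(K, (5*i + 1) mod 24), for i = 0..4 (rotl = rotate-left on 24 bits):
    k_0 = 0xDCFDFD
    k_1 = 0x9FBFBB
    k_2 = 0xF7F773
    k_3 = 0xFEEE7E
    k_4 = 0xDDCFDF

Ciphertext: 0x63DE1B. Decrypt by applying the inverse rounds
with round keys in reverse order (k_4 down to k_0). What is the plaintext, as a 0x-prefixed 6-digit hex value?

s_0 = ciphertext = 0x63DE1B
s_1 = InvRound(s_0, k_4) = 0xFFF9E3
s_2 = InvRound(s_1, k_3) = 0x67BB06
s_3 = InvRound(s_2, k_2) = 0x6CCA3C
s_4 = InvRound(s_3, k_1) = 0xF949E3
s_5 = InvRound(s_4, k_0) = 0x053216

0x053216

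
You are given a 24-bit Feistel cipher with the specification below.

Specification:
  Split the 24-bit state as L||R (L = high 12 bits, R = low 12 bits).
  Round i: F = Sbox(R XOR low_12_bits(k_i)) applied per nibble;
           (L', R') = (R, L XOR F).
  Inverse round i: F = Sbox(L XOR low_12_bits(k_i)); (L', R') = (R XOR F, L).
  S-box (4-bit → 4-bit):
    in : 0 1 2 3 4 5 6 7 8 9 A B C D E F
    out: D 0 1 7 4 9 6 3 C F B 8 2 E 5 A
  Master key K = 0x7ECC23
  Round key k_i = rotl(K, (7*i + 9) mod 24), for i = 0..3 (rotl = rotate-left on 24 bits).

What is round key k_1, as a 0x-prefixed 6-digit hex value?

0x237ECC

K = 0x7ECC23
k_0 = rotl(K, (7*0+9) mod 24) = rotl(K, 9) = 0x9846FD
k_1 = rotl(K, (7*1+9) mod 24) = rotl(K, 16) = 0x237ECC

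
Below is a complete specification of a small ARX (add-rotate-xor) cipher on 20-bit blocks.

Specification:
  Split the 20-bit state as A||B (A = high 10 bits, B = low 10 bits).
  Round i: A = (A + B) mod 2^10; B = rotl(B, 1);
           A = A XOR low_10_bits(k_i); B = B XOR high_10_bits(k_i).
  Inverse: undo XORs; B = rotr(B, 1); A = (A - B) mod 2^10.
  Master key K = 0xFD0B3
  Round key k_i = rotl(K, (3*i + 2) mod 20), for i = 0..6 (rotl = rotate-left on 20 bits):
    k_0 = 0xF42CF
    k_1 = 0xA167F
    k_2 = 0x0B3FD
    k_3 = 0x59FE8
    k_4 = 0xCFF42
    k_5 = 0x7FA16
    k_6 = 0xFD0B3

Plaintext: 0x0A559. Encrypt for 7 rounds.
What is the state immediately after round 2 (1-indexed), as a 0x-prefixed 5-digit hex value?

0xB4041

s_0 = plaintext = 0x0A559
s_1 = Round(s_0, k_0) = 0xD3562
s_2 = Round(s_1, k_1) = 0xB4041
s_3 = Round(s_2, k_2) = 0x3B0AE
s_4 = Round(s_3, k_3) = 0x9C83B
s_5 = Round(s_4, k_4) = 0x7BF49
s_6 = Round(s_5, k_5) = 0xCBB6D
s_7 = Round(s_6, k_6) = 0x8A12F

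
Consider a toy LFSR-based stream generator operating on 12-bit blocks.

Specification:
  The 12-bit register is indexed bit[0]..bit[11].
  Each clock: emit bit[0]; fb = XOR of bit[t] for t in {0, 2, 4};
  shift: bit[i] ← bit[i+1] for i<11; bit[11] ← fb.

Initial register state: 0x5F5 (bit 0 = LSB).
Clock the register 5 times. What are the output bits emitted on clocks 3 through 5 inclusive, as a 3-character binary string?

101

reg_0 = 0x5F5
clock 1: out=1, reg = 0xAFA
clock 2: out=0, reg = 0xD7D
clock 3: out=1, reg = 0xEBE
clock 4: out=0, reg = 0x75F
clock 5: out=1, reg = 0xBAF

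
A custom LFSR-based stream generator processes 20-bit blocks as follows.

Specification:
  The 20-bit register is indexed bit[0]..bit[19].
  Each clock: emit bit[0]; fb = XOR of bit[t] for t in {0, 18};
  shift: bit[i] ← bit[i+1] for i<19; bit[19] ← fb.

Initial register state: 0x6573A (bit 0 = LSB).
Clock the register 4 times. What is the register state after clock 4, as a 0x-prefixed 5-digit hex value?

reg_0 = 0x6573A
clock 1: out=0, reg = 0xB2B9D
clock 2: out=1, reg = 0xD95CE
clock 3: out=0, reg = 0xECAE7
clock 4: out=1, reg = 0x76573

0x76573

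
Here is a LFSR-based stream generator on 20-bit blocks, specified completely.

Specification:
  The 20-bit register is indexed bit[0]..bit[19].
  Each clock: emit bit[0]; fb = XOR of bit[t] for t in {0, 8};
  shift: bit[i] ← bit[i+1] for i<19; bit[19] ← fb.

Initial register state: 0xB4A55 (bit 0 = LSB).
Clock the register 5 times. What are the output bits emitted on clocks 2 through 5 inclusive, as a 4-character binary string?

reg_0 = 0xB4A55
clock 1: out=1, reg = 0xDA52A
clock 2: out=0, reg = 0xED295
clock 3: out=1, reg = 0xF694A
clock 4: out=0, reg = 0xFB4A5
clock 5: out=1, reg = 0xFDA52

0101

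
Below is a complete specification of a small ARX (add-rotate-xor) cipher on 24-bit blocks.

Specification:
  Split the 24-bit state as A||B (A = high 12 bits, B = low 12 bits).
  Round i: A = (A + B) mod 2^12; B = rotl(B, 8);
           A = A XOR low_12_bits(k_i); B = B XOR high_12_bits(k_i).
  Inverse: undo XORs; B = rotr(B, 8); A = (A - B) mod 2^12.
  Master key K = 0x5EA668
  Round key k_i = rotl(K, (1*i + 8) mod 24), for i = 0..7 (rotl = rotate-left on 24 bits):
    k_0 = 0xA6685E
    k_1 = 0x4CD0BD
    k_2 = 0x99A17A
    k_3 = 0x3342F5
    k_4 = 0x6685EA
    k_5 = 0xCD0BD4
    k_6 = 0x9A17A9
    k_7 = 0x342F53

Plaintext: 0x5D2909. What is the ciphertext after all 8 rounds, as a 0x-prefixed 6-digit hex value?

s_0 = plaintext = 0x5D2909
s_1 = Round(s_0, k_0) = 0x6853F6
s_2 = Round(s_1, k_1) = 0xAC62F2
s_3 = Round(s_2, k_2) = 0xCC2BB5
s_4 = Round(s_3, k_3) = 0xA8268F
s_5 = Round(s_4, k_4) = 0x4FB900
s_6 = Round(s_5, k_5) = 0x62FC40
s_7 = Round(s_6, k_6) = 0x5C6965
s_8 = Round(s_7, k_7) = 0x0786D4

0x0786D4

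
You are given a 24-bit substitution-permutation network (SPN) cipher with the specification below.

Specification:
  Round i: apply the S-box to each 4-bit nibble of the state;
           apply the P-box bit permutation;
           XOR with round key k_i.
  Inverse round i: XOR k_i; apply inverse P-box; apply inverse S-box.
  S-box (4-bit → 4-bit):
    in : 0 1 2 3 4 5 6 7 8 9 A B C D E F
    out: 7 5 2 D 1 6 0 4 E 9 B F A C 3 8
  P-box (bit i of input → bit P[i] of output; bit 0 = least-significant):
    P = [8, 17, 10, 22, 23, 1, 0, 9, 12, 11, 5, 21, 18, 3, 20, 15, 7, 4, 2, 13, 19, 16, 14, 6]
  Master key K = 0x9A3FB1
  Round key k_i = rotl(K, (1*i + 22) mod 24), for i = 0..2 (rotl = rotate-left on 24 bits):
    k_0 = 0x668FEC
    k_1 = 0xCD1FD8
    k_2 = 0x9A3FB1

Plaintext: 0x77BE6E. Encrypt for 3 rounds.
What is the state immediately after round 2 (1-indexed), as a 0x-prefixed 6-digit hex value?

0x5F5A46

s_0 = plaintext = 0x77BE6E
s_1 = Round(s_0, k_0) = 0x7056E0
s_2 = Round(s_1, k_1) = 0x5F5A46
s_3 = Round(s_2, k_2) = 0x2B47B9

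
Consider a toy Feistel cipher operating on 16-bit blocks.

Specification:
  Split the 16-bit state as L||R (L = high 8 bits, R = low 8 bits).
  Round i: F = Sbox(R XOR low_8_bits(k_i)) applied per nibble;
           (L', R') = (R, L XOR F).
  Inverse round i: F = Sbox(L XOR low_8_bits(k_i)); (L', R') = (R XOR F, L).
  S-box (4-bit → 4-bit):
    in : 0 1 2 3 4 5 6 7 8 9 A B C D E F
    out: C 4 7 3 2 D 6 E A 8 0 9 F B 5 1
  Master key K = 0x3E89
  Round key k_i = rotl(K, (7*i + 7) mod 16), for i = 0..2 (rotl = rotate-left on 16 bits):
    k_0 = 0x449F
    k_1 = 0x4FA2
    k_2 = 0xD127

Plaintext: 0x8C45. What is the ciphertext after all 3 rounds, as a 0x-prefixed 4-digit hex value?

s_0 = plaintext = 0x8C45
s_1 = Round(s_0, k_0) = 0x453C
s_2 = Round(s_1, k_1) = 0x3CC0
s_3 = Round(s_2, k_2) = 0xC062

0xC062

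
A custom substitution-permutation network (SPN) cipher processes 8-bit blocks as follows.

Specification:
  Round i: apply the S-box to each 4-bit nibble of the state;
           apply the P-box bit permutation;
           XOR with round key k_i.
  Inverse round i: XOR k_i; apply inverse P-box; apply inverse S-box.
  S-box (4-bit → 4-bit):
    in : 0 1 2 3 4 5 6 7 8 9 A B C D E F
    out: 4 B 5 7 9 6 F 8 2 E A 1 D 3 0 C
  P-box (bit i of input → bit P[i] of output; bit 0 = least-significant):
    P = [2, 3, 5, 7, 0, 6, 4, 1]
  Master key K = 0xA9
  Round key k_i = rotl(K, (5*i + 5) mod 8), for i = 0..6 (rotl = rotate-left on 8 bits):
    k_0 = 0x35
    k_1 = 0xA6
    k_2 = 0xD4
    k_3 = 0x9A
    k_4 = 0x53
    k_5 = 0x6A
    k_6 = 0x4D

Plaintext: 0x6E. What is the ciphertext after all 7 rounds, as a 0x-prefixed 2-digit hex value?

s_0 = plaintext = 0x6E
s_1 = Round(s_0, k_0) = 0x66
s_2 = Round(s_1, k_1) = 0x59
s_3 = Round(s_2, k_2) = 0x2C
s_4 = Round(s_3, k_3) = 0x2F
s_5 = Round(s_4, k_4) = 0xE2
s_6 = Round(s_5, k_5) = 0x4E
s_7 = Round(s_6, k_6) = 0x4E

0x4E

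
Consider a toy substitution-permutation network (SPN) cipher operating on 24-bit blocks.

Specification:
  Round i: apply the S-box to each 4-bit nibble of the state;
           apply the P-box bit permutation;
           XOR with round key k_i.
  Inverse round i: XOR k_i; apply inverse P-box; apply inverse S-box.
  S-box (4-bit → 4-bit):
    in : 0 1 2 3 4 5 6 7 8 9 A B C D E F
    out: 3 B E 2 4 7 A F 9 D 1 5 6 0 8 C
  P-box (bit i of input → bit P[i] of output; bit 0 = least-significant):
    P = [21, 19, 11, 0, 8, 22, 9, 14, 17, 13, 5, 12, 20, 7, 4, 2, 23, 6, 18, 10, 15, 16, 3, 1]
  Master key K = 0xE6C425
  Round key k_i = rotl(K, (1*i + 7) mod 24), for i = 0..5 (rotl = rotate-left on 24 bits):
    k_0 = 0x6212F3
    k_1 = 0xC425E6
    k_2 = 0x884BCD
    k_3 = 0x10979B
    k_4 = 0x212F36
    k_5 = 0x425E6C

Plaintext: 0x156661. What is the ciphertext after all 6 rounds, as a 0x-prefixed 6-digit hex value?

s_0 = plaintext = 0x156661
s_1 = Round(s_0, k_0) = 0x8FE234
s_2 = Round(s_1, k_1) = 0x8099C0
s_3 = Round(s_2, k_2) = 0x72D9BB
s_4 = Round(s_3, k_3) = 0x3708F1
s_5 = Round(s_4, k_4) = 0x9E79F7
s_6 = Round(s_5, k_5) = 0x7880D3

0x7880D3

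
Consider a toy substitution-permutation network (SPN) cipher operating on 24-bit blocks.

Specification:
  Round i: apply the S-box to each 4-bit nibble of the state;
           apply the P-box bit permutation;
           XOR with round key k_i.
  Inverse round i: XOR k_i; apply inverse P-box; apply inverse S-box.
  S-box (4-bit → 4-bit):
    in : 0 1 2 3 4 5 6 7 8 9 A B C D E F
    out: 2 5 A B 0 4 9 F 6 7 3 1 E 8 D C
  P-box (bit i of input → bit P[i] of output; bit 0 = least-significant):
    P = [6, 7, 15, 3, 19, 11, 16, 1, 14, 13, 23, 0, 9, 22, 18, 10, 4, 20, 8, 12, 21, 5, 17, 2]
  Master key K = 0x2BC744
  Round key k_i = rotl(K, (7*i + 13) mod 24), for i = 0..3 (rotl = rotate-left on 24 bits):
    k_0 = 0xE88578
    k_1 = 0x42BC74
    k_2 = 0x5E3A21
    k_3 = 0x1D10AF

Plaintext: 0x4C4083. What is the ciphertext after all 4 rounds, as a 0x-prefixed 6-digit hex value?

0x8762D5

s_0 = plaintext = 0x4C4083
s_1 = Round(s_0, k_0) = 0xF9BCB0
s_2 = Round(s_1, k_1) = 0xD89FE1
s_3 = Round(s_2, k_2) = 0x83B966
s_4 = Round(s_3, k_3) = 0x8762D5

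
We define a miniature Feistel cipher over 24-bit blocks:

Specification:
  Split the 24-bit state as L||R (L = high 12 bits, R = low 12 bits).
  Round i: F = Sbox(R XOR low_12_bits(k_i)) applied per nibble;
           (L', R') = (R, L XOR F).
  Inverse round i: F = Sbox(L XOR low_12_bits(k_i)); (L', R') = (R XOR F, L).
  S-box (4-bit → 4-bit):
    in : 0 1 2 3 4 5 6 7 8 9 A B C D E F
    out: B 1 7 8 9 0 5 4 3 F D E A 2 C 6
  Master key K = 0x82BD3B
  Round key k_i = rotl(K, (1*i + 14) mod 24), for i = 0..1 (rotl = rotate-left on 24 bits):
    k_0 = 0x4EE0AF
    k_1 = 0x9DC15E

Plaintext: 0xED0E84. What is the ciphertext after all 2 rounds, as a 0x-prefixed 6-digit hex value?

s_0 = plaintext = 0xED0E84
s_1 = Round(s_0, k_0) = 0xE842AE
s_2 = Round(s_1, k_1) = 0x2AE6EF

0x2AE6EF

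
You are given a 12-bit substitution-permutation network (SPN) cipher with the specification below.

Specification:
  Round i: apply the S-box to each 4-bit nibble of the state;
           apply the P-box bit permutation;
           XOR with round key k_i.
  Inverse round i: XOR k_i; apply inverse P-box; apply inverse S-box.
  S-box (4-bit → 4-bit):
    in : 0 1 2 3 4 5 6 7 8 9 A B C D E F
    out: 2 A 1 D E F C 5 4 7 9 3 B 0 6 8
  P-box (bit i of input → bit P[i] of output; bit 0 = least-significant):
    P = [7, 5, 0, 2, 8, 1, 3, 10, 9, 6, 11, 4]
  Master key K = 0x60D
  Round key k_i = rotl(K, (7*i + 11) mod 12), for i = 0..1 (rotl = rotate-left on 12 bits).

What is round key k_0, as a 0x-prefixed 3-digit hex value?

0xB06

K = 0x60D
k_0 = rotl(K, (7*0+11) mod 12) = rotl(K, 11) = 0xB06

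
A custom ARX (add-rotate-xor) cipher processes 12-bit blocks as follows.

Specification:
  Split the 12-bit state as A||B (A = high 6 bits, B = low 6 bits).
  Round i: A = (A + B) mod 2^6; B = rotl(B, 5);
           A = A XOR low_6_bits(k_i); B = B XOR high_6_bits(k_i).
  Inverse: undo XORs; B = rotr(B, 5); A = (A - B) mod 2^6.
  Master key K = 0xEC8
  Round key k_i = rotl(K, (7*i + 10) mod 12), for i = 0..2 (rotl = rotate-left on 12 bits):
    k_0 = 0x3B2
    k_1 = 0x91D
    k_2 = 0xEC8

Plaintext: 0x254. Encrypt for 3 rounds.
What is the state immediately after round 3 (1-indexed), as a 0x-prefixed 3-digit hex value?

s_0 = plaintext = 0x254
s_1 = Round(s_0, k_0) = 0xBC4
s_2 = Round(s_1, k_1) = 0xBA6
s_3 = Round(s_2, k_2) = 0x728

0x728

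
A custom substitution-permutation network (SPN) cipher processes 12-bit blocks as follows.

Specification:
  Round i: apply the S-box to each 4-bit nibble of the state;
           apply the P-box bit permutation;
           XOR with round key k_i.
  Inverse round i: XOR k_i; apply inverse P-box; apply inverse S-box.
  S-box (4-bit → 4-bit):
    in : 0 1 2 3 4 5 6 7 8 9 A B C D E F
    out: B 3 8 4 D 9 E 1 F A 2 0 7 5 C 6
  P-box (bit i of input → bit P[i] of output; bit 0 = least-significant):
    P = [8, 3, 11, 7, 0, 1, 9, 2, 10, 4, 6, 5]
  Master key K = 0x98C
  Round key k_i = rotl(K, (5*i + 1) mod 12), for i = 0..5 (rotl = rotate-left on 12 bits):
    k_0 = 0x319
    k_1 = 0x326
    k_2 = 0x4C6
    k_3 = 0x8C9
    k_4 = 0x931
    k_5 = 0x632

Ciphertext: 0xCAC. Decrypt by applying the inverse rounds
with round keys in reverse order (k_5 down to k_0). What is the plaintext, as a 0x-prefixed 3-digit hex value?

s_0 = ciphertext = 0xCAC
s_1 = InvRound(s_0, k_5) = 0xA66
s_2 = InvRound(s_1, k_4) = 0xF87
s_3 = InvRound(s_2, k_3) = 0xD61
s_4 = InvRound(s_3, k_2) = 0x204
s_5 = InvRound(s_4, k_1) = 0x2A7
s_6 = InvRound(s_5, k_0) = 0x990

0x990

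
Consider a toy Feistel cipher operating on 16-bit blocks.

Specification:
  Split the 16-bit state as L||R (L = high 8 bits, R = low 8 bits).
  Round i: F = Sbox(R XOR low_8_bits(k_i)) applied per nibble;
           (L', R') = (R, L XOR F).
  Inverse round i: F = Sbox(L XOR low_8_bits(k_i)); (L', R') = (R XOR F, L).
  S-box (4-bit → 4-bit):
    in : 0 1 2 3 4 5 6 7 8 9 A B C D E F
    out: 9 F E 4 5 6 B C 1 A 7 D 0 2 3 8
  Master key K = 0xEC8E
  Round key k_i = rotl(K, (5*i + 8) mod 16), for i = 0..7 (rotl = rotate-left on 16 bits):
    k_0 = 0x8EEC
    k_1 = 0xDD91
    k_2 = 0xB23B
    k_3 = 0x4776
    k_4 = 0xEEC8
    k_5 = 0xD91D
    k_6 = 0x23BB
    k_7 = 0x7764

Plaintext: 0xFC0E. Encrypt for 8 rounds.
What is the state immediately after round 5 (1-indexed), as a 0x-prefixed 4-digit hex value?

0x47B5

s_0 = plaintext = 0xFC0E
s_1 = Round(s_0, k_0) = 0x0EC2
s_2 = Round(s_1, k_1) = 0xC26A
s_3 = Round(s_2, k_2) = 0x6AAD
s_4 = Round(s_3, k_3) = 0xAD47
s_5 = Round(s_4, k_4) = 0x47B5
s_6 = Round(s_5, k_5) = 0xB536
s_7 = Round(s_6, k_6) = 0x36A7
s_8 = Round(s_7, k_7) = 0xA732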